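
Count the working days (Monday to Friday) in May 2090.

2090-05-01 is a Monday.
From 2090-05-01 to 2090-05-31 is 31 days inclusive.
31 = 7 × 4 + 3, so there are 4 full weeks plus 3 extra days.
Each full week contributes 5 weekdays (Mon–Fri): 4 × 5 = 20.
The 3 extra days are Mon, Tue, Wed — 3 of them qualify.
Total: 20 + 3 = 23.

23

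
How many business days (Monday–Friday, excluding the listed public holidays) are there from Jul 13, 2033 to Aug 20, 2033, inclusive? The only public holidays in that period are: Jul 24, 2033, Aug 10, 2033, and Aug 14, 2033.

27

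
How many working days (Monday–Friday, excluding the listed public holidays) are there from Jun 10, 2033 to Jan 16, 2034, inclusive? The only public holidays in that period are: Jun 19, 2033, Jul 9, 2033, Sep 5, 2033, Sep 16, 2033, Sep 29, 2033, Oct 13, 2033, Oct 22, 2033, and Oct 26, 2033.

Jun 10, 2033 is a Friday.
The range spans 221 days (inclusive of both endpoints).
221 = 7 × 31 + 4, so there are 31 full weeks plus 4 extra days.
Each full week contributes 5 weekdays (Mon–Fri): 31 × 5 = 155.
The 4 extra days are Friday, Saturday, Sunday, Monday — 2 of them qualify.
Total: 155 + 2 = 157.
Holidays: Jun 19, 2033 (Sun); Jul 9, 2033 (Sat); Sep 5, 2033 (Mon); Sep 16, 2033 (Fri); Sep 29, 2033 (Thu); Oct 13, 2033 (Thu); Oct 22, 2033 (Sat); Oct 26, 2033 (Wed).
5 of the 8 holidays fall on weekdays; the rest are weekends and were already excluded.
Business days: 157 − 5 = 152.

152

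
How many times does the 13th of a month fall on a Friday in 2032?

2

The 13th falls on a Friday when the month's 13th has weekday Fri.
Jan 13 is Tue; Feb 13 is Fri ✓; Mar 13 is Sat; Apr 13 is Tue; May 13 is Thu; Jun 13 is Sun; Jul 13 is Tue; Aug 13 is Fri ✓; Sep 13 is Mon; Oct 13 is Wed; Nov 13 is Sat; Dec 13 is Mon.
Friday the 13ths: Feb, Aug.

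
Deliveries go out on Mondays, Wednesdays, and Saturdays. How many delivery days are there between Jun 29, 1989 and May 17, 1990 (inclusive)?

138

Jun 29, 1989 is a Thursday.
That's 323 days from start to end, counting both.
323 = 7 × 46 + 1, so there are 46 full weeks plus 1 extra day.
Each full week contributes 3 days from the set (Mon, Wed, Sat): 46 × 3 = 138.
The 1 extra day is Thursday — none qualify.
Total: 138 + 0 = 138.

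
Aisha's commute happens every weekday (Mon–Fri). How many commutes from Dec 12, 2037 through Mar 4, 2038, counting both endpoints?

Dec 12, 2037 is a Saturday.
From Dec 12, 2037 to Mar 4, 2038 is 83 days inclusive.
83 = 7 × 11 + 6, so there are 11 full weeks plus 6 extra days.
Each full week contributes 5 weekdays (Mon–Fri): 11 × 5 = 55.
The 6 extra days are Sat, Sun, Mon, Tue, Wed, Thu — 4 of them qualify.
Total: 55 + 4 = 59.

59 weekdays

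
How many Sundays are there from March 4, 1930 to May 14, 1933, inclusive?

March 4, 1930 is a Tuesday.
From March 4, 1930 to May 14, 1933 is 1168 days inclusive.
1168 = 7 × 166 + 6, so there are 166 full weeks plus 6 extra days.
Each full week contributes one Sunday: 166 so far.
The 6 extra days are Tue, Wed, Thu, Fri, Sat, Sun — 1 of them qualifies.
Total: 166 + 1 = 167.

167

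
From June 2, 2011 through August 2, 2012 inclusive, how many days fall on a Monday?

June 2, 2011 is a Thursday.
From June 2, 2011 to August 2, 2012 is 428 days inclusive.
428 = 7 × 61 + 1, so there are 61 full weeks plus 1 extra day.
Each full week contributes one Monday: 61 so far.
The 1 extra day is Thu — none qualify.
Total: 61 + 0 = 61.

61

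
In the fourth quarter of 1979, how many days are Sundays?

13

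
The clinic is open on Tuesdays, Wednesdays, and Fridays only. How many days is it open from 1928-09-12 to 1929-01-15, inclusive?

54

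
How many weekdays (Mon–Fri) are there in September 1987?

22

1987-09-01 is a Tuesday.
The range spans 30 days (inclusive of both endpoints).
30 = 7 × 4 + 2, so there are 4 full weeks plus 2 extra days.
Each full week contributes 5 weekdays (Mon–Fri): 4 × 5 = 20.
The 2 extra days are Tue, Wed — 2 of them qualify.
Total: 20 + 2 = 22.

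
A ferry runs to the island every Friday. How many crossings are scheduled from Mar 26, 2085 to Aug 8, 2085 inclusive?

19

Mar 26, 2085 is a Monday.
The range spans 136 days (inclusive of both endpoints).
136 = 7 × 19 + 3, so there are 19 full weeks plus 3 extra days.
Each full week contributes one Friday: 19 so far.
The 3 extra days are Monday, Tuesday, Wednesday — none qualify.
Total: 19 + 0 = 19.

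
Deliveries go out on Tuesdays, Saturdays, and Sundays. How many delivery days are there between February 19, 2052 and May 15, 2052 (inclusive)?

February 19, 2052 is a Monday.
That's 87 days from start to end, counting both.
87 = 7 × 12 + 3, so there are 12 full weeks plus 3 extra days.
Each full week contributes 3 days from the set (Tue, Sat, Sun): 12 × 3 = 36.
The 3 extra days are Monday, Tuesday, Wednesday — 1 of them qualifies.
Total: 36 + 1 = 37.

37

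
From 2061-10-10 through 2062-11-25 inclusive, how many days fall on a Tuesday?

59 Tuesdays

2061-10-10 is a Monday.
That's 412 days from start to end, counting both.
412 = 7 × 58 + 6, so there are 58 full weeks plus 6 extra days.
Each full week contributes one Tuesday: 58 so far.
The 6 extra days are Mon, Tue, Wed, Thu, Fri, Sat — 1 of them qualifies.
Total: 58 + 1 = 59.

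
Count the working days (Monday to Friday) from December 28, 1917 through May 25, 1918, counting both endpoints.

106 weekdays

December 28, 1917 is a Friday.
The range spans 149 days (inclusive of both endpoints).
149 = 7 × 21 + 2, so there are 21 full weeks plus 2 extra days.
Each full week contributes 5 weekdays (Mon–Fri): 21 × 5 = 105.
The 2 extra days are Fri, Sat — 1 of them qualifies.
Total: 105 + 1 = 106.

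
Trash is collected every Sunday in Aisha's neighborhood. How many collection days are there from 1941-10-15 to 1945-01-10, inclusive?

169 Sundays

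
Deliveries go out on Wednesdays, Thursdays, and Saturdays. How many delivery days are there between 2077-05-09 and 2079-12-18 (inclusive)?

408

2077-05-09 is a Sunday.
From 2077-05-09 to 2079-12-18 is 954 days inclusive.
954 = 7 × 136 + 2, so there are 136 full weeks plus 2 extra days.
Each full week contributes 3 days from the set (Wed, Thu, Sat): 136 × 3 = 408.
The 2 extra days are Sunday, Monday — none qualify.
Total: 408 + 0 = 408.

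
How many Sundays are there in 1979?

Jan 1, 1979 is a Monday.
That's 365 days from start to end, counting both.
365 = 7 × 52 + 1, so there are 52 full weeks plus 1 extra day.
Each full week contributes one Sunday: 52 so far.
The 1 extra day is Mon — none qualify.
Total: 52 + 0 = 52.

52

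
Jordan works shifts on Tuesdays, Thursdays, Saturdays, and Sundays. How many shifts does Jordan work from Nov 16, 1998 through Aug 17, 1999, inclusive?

Nov 16, 1998 is a Monday.
That's 275 days from start to end, counting both.
275 = 7 × 39 + 2, so there are 39 full weeks plus 2 extra days.
Each full week contributes 4 days from the set (Tue, Thu, Sat, Sun): 39 × 4 = 156.
The 2 extra days are Mon, Tue — 1 of them qualifies.
Total: 156 + 1 = 157.

157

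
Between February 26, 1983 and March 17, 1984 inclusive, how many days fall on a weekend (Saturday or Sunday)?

111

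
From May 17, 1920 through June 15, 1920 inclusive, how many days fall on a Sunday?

May 17, 1920 is a Monday.
From May 17, 1920 to June 15, 1920 is 30 days inclusive.
30 = 7 × 4 + 2, so there are 4 full weeks plus 2 extra days.
Each full week contributes one Sunday: 4 so far.
The 2 extra days are Mon, Tue — none qualify.
Total: 4 + 0 = 4.

4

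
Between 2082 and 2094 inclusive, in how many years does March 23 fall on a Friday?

Day of week of March 23 in each year:
2082: Mon, 2083: Tue, 2084: Thu, 2085: Fri ✓, 2086: Sat, 2087: Sun, 2088: Tue, 2089: Wed, 2090: Thu, 2091: Fri ✓, 2092: Sun, 2093: Mon, 2094: Tue
Fridays: 2085, 2091.

2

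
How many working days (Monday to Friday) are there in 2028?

Jan 1, 2028 is a Saturday.
The range spans 366 days (inclusive of both endpoints).
366 = 7 × 52 + 2, so there are 52 full weeks plus 2 extra days.
Each full week contributes 5 weekdays (Mon–Fri): 52 × 5 = 260.
The 2 extra days are Sat, Sun — none qualify.
Total: 260 + 0 = 260.

260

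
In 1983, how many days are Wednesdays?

52

1983-01-01 is a Saturday.
That's 365 days from start to end, counting both.
365 = 7 × 52 + 1, so there are 52 full weeks plus 1 extra day.
Each full week contributes one Wednesday: 52 so far.
The 1 extra day is Saturday — none qualify.
Total: 52 + 0 = 52.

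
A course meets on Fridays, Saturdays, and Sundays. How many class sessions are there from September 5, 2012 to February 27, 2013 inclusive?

September 5, 2012 is a Wednesday.
From September 5, 2012 to February 27, 2013 is 176 days inclusive.
176 = 7 × 25 + 1, so there are 25 full weeks plus 1 extra day.
Each full week contributes 3 days from the set (Fri, Sat, Sun): 25 × 3 = 75.
The 1 extra day is Wednesday — none qualify.
Total: 75 + 0 = 75.

75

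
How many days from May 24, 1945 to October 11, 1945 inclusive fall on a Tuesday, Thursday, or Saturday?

May 24, 1945 is a Thursday.
The range spans 141 days (inclusive of both endpoints).
141 = 7 × 20 + 1, so there are 20 full weeks plus 1 extra day.
Each full week contributes 3 days from the set (Tue, Thu, Sat): 20 × 3 = 60.
The 1 extra day is Thursday — 1 of them qualifies.
Total: 60 + 1 = 61.

61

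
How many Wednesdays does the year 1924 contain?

1 January 1924 is a Tuesday.
From 1 January 1924 to 31 December 1924 is 366 days inclusive.
366 = 7 × 52 + 2, so there are 52 full weeks plus 2 extra days.
Each full week contributes one Wednesday: 52 so far.
The 2 extra days are Tue, Wed — 1 of them qualifies.
Total: 52 + 1 = 53.

53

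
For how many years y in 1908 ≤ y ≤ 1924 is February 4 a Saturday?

Day of week of February 4 in each year:
1908: Tue, 1909: Thu, 1910: Fri, 1911: Sat ✓, 1912: Sun, 1913: Tue, 1914: Wed, 1915: Thu, 1916: Fri, 1917: Sun, 1918: Mon, 1919: Tue, 1920: Wed, 1921: Fri, 1922: Sat ✓, 1923: Sun, 1924: Mon
Saturdays: 1911, 1922.

2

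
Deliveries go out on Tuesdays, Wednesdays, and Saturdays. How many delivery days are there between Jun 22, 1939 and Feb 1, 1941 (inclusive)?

253

Jun 22, 1939 is a Thursday.
That's 591 days from start to end, counting both.
591 = 7 × 84 + 3, so there are 84 full weeks plus 3 extra days.
Each full week contributes 3 days from the set (Tue, Wed, Sat): 84 × 3 = 252.
The 3 extra days are Thursday, Friday, Saturday — 1 of them qualifies.
Total: 252 + 1 = 253.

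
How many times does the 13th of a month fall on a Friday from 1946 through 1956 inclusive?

19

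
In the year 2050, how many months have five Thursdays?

4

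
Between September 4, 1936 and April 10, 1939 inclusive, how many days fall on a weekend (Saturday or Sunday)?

272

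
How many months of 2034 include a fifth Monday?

4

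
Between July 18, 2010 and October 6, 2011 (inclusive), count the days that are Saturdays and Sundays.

127

July 18, 2010 is a Sunday.
That's 446 days from start to end, counting both.
446 = 7 × 63 + 5, so there are 63 full weeks plus 5 extra days.
Each full week contributes 2 days from the set (Sat, Sun): 63 × 2 = 126.
The 5 extra days are Sunday, Monday, Tuesday, Wednesday, Thursday — 1 of them qualifies.
Total: 126 + 1 = 127.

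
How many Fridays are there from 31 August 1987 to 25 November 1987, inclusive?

31 August 1987 is a Monday.
From 31 August 1987 to 25 November 1987 is 87 days inclusive.
87 = 7 × 12 + 3, so there are 12 full weeks plus 3 extra days.
Each full week contributes one Friday: 12 so far.
The 3 extra days are Mon, Tue, Wed — none qualify.
Total: 12 + 0 = 12.

12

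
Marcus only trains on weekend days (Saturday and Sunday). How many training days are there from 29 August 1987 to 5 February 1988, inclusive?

46

29 August 1987 is a Saturday.
From 29 August 1987 to 5 February 1988 is 161 days inclusive.
161 = 7 × 23, so the span is exactly 23 full weeks.
Each full week contributes 2 weekend days (Sat, Sun): 23 × 2 = 46.
Total: 46.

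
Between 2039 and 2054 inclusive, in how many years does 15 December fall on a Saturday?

Day of week of December 15 in each year:
2039: Thu, 2040: Sat ✓, 2041: Sun, 2042: Mon, 2043: Tue, 2044: Thu, 2045: Fri, 2046: Sat ✓, 2047: Sun, 2048: Tue, 2049: Wed, 2050: Thu, 2051: Fri, 2052: Sun, 2053: Mon, 2054: Tue
Saturdays: 2040, 2046.

2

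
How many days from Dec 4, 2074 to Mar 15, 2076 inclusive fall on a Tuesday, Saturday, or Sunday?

201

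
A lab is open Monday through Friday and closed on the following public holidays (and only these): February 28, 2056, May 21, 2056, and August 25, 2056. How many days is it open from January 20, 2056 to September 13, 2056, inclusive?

168 business days

January 20, 2056 is a Thursday.
The range spans 238 days (inclusive of both endpoints).
238 = 7 × 34, so the span is exactly 34 full weeks.
Each full week contributes 5 weekdays (Mon–Fri): 34 × 5 = 170.
Total: 170.
Holidays: February 28, 2056 (Mon); May 21, 2056 (Sun); August 25, 2056 (Fri).
2 of the 3 holidays fall on weekdays; the rest are weekends and were already excluded.
Business days: 170 − 2 = 168.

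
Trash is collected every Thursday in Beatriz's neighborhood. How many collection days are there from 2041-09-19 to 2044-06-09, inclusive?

2041-09-19 is a Thursday.
From 2041-09-19 to 2044-06-09 is 995 days inclusive.
995 = 7 × 142 + 1, so there are 142 full weeks plus 1 extra day.
Each full week contributes one Thursday: 142 so far.
The 1 extra day is Thursday — 1 of them qualifies.
Total: 142 + 1 = 143.

143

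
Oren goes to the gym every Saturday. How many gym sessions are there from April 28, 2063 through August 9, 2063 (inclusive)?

15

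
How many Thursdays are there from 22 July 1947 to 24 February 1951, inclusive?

22 July 1947 is a Tuesday.
That's 1314 days from start to end, counting both.
1314 = 7 × 187 + 5, so there are 187 full weeks plus 5 extra days.
Each full week contributes one Thursday: 187 so far.
The 5 extra days are Tue, Wed, Thu, Fri, Sat — 1 of them qualifies.
Total: 187 + 1 = 188.

188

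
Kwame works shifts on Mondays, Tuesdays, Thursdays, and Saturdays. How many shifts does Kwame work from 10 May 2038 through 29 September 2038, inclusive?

10 May 2038 is a Monday.
The range spans 143 days (inclusive of both endpoints).
143 = 7 × 20 + 3, so there are 20 full weeks plus 3 extra days.
Each full week contributes 4 days from the set (Mon, Tue, Thu, Sat): 20 × 4 = 80.
The 3 extra days are Mon, Tue, Wed — 2 of them qualify.
Total: 80 + 2 = 82.

82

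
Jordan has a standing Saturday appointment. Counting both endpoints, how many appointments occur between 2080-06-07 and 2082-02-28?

2080-06-07 is a Friday.
From 2080-06-07 to 2082-02-28 is 632 days inclusive.
632 = 7 × 90 + 2, so there are 90 full weeks plus 2 extra days.
Each full week contributes one Saturday: 90 so far.
The 2 extra days are Fri, Sat — 1 of them qualifies.
Total: 90 + 1 = 91.

91 Saturdays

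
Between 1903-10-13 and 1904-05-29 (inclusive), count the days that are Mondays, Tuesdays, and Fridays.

98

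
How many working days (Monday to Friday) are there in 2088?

262 weekdays

January 1, 2088 is a Thursday.
The range spans 366 days (inclusive of both endpoints).
366 = 7 × 52 + 2, so there are 52 full weeks plus 2 extra days.
Each full week contributes 5 weekdays (Mon–Fri): 52 × 5 = 260.
The 2 extra days are Thu, Fri — 2 of them qualify.
Total: 260 + 2 = 262.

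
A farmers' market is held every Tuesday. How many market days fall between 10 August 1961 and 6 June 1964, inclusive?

10 August 1961 is a Thursday.
From 10 August 1961 to 6 June 1964 is 1032 days inclusive.
1032 = 7 × 147 + 3, so there are 147 full weeks plus 3 extra days.
Each full week contributes one Tuesday: 147 so far.
The 3 extra days are Thursday, Friday, Saturday — none qualify.
Total: 147 + 0 = 147.

147 Tuesdays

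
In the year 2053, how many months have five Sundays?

4

A month has five Sundays exactly when Sunday falls within its first (length − 28) days.
Jan: 31 days, starts Wed → 5 of Wed, Thu, Fri
Feb: 28 days, starts Sat → 5 of (none)
Mar: 31 days, starts Sat → 5 of Sat, Sun, Mon ✓
Apr: 30 days, starts Tue → 5 of Tue, Wed
May: 31 days, starts Thu → 5 of Thu, Fri, Sat
Jun: 30 days, starts Sun → 5 of Sun, Mon ✓
Jul: 31 days, starts Tue → 5 of Tue, Wed, Thu
Aug: 31 days, starts Fri → 5 of Fri, Sat, Sun ✓
Sep: 30 days, starts Mon → 5 of Mon, Tue
Oct: 31 days, starts Wed → 5 of Wed, Thu, Fri
Nov: 30 days, starts Sat → 5 of Sat, Sun ✓
Dec: 31 days, starts Mon → 5 of Mon, Tue, Wed
Months with five Sundays: Mar, Jun, Aug, Nov.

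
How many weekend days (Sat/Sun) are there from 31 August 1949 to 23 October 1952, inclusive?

31 August 1949 is a Wednesday.
From 31 August 1949 to 23 October 1952 is 1150 days inclusive.
1150 = 7 × 164 + 2, so there are 164 full weeks plus 2 extra days.
Each full week contributes 2 weekend days (Sat, Sun): 164 × 2 = 328.
The 2 extra days are Wednesday, Thursday — none qualify.
Total: 328 + 0 = 328.

328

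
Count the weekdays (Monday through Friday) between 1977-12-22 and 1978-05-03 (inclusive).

95 weekdays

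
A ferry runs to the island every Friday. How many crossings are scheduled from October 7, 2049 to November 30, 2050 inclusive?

October 7, 2049 is a Thursday.
From October 7, 2049 to November 30, 2050 is 420 days inclusive.
420 = 7 × 60, so the span is exactly 60 full weeks.
Each full week contributes one Friday: 60 so far.
Total: 60.

60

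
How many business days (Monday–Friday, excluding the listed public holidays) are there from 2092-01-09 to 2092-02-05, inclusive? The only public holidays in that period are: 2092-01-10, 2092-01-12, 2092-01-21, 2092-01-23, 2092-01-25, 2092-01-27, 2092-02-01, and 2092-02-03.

2092-01-09 is a Wednesday.
That's 28 days from start to end, counting both.
28 = 7 × 4, so the span is exactly 4 full weeks.
Each full week contributes 5 weekdays (Mon–Fri): 4 × 5 = 20.
Holidays: 2092-01-10 (Thu); 2092-01-12 (Sat); 2092-01-21 (Mon); 2092-01-23 (Wed); 2092-01-25 (Fri); 2092-01-27 (Sun); 2092-02-01 (Fri); 2092-02-03 (Sun).
5 of the 8 holidays fall on weekdays; the rest are weekends and were already excluded.
Business days: 20 − 5 = 15.

15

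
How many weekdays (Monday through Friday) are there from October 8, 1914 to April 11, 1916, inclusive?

394

October 8, 1914 is a Thursday.
The range spans 552 days (inclusive of both endpoints).
552 = 7 × 78 + 6, so there are 78 full weeks plus 6 extra days.
Each full week contributes 5 weekdays (Mon–Fri): 78 × 5 = 390.
The 6 extra days are Thu, Fri, Sat, Sun, Mon, Tue — 4 of them qualify.
Total: 390 + 4 = 394.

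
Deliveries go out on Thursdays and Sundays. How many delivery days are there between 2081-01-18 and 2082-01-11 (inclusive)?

2081-01-18 is a Saturday.
That's 359 days from start to end, counting both.
359 = 7 × 51 + 2, so there are 51 full weeks plus 2 extra days.
Each full week contributes 2 days from the set (Thu, Sun): 51 × 2 = 102.
The 2 extra days are Sat, Sun — 1 of them qualifies.
Total: 102 + 1 = 103.

103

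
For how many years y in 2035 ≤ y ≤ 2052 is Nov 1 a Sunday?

Day of week of November 1 in each year:
2035: Thu, 2036: Sat, 2037: Sun ✓, 2038: Mon, 2039: Tue, 2040: Thu, 2041: Fri, 2042: Sat, 2043: Sun ✓, 2044: Tue, 2045: Wed, 2046: Thu, 2047: Fri, 2048: Sun ✓, 2049: Mon, 2050: Tue, 2051: Wed, 2052: Fri
Sundays: 2037, 2043, 2048.

3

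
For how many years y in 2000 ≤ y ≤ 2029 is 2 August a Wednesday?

Day of week of August 2 in each year:
2000: Wed ✓, 2001: Thu, 2002: Fri, 2003: Sat, 2004: Mon, 2005: Tue, 2006: Wed ✓, 2007: Thu, 2008: Sat, 2009: Sun, 2010: Mon, 2011: Tue, 2012: Thu, 2013: Fri, 2014: Sat, 2015: Sun, 2016: Tue, 2017: Wed ✓, 2018: Thu, 2019: Fri, 2020: Sun, 2021: Mon, 2022: Tue, 2023: Wed ✓, 2024: Fri, 2025: Sat, 2026: Sun, 2027: Mon, 2028: Wed ✓, 2029: Thu
Wednesdays: 2000, 2006, 2017, 2023, 2028.

5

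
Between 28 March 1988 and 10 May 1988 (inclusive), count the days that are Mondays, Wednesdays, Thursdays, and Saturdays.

28 March 1988 is a Monday.
From 28 March 1988 to 10 May 1988 is 44 days inclusive.
44 = 7 × 6 + 2, so there are 6 full weeks plus 2 extra days.
Each full week contributes 4 days from the set (Mon, Wed, Thu, Sat): 6 × 4 = 24.
The 2 extra days are Monday, Tuesday — 1 of them qualifies.
Total: 24 + 1 = 25.

25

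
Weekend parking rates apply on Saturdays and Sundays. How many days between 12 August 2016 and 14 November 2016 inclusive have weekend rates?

12 August 2016 is a Friday.
That's 95 days from start to end, counting both.
95 = 7 × 13 + 4, so there are 13 full weeks plus 4 extra days.
Each full week contributes 2 weekend days (Sat, Sun): 13 × 2 = 26.
The 4 extra days are Fri, Sat, Sun, Mon — 2 of them qualify.
Total: 26 + 2 = 28.

28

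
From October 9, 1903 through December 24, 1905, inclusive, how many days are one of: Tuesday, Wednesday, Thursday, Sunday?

October 9, 1903 is a Friday.
That's 808 days from start to end, counting both.
808 = 7 × 115 + 3, so there are 115 full weeks plus 3 extra days.
Each full week contributes 4 days from the set (Tue, Wed, Thu, Sun): 115 × 4 = 460.
The 3 extra days are Friday, Saturday, Sunday — 1 of them qualifies.
Total: 460 + 1 = 461.

461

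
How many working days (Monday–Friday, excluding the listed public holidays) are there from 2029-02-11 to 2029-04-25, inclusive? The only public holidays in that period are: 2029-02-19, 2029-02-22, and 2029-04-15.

2029-02-11 is a Sunday.
The range spans 74 days (inclusive of both endpoints).
74 = 7 × 10 + 4, so there are 10 full weeks plus 4 extra days.
Each full week contributes 5 weekdays (Mon–Fri): 10 × 5 = 50.
The 4 extra days are Sun, Mon, Tue, Wed — 3 of them qualify.
Total: 50 + 3 = 53.
Holidays: 2029-02-19 (Mon); 2029-02-22 (Thu); 2029-04-15 (Sun).
2 of the 3 holidays fall on weekdays; the rest are weekends and were already excluded.
Business days: 53 − 2 = 51.

51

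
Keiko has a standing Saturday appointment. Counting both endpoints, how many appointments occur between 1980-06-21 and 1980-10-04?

1980-06-21 is a Saturday.
From 1980-06-21 to 1980-10-04 is 106 days inclusive.
106 = 7 × 15 + 1, so there are 15 full weeks plus 1 extra day.
Each full week contributes one Saturday: 15 so far.
The 1 extra day is Sat — 1 of them qualifies.
Total: 15 + 1 = 16.

16 Saturdays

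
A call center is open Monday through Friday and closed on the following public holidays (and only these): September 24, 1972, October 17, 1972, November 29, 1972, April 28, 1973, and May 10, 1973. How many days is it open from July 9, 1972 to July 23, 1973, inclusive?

July 9, 1972 is a Sunday.
The range spans 380 days (inclusive of both endpoints).
380 = 7 × 54 + 2, so there are 54 full weeks plus 2 extra days.
Each full week contributes 5 weekdays (Mon–Fri): 54 × 5 = 270.
The 2 extra days are Sunday, Monday — 1 of them qualifies.
Total: 270 + 1 = 271.
Holidays: September 24, 1972 (Sun); October 17, 1972 (Tue); November 29, 1972 (Wed); April 28, 1973 (Sat); May 10, 1973 (Thu).
3 of the 5 holidays fall on weekdays; the rest are weekends and were already excluded.
Business days: 271 − 3 = 268.

268 business days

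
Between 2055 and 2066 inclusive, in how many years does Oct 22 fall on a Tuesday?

1

Day of week of October 22 in each year:
2055: Fri, 2056: Sun, 2057: Mon, 2058: Tue ✓, 2059: Wed, 2060: Fri, 2061: Sat, 2062: Sun, 2063: Mon, 2064: Wed, 2065: Thu, 2066: Fri
Tuesdays: 2058.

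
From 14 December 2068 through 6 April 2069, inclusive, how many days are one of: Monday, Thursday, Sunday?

48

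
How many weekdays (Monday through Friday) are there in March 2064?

21 weekdays

1 March 2064 is a Saturday.
The range spans 31 days (inclusive of both endpoints).
31 = 7 × 4 + 3, so there are 4 full weeks plus 3 extra days.
Each full week contributes 5 weekdays (Mon–Fri): 4 × 5 = 20.
The 3 extra days are Sat, Sun, Mon — 1 of them qualifies.
Total: 20 + 1 = 21.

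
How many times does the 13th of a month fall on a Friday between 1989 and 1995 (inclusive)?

12

Friday-the-13ths by year:
1989: Jan, Oct
1990: Apr, Jul
1991: Sep, Dec
1992: Mar, Nov
1993: Aug
1994: May
1995: Jan, Oct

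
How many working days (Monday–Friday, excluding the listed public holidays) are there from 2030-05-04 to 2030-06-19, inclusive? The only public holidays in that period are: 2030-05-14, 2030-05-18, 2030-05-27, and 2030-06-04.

2030-05-04 is a Saturday.
From 2030-05-04 to 2030-06-19 is 47 days inclusive.
47 = 7 × 6 + 5, so there are 6 full weeks plus 5 extra days.
Each full week contributes 5 weekdays (Mon–Fri): 6 × 5 = 30.
The 5 extra days are Saturday, Sunday, Monday, Tuesday, Wednesday — 3 of them qualify.
Total: 30 + 3 = 33.
Holidays: 2030-05-14 (Tue); 2030-05-18 (Sat); 2030-05-27 (Mon); 2030-06-04 (Tue).
3 of the 4 holidays fall on weekdays; the rest are weekends and were already excluded.
Business days: 33 − 3 = 30.

30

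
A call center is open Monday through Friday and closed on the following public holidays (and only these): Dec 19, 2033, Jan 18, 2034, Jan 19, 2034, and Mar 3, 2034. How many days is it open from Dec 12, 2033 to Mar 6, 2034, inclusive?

Dec 12, 2033 is a Monday.
That's 85 days from start to end, counting both.
85 = 7 × 12 + 1, so there are 12 full weeks plus 1 extra day.
Each full week contributes 5 weekdays (Mon–Fri): 12 × 5 = 60.
The 1 extra day is Mon — 1 of them qualifies.
Total: 60 + 1 = 61.
Holidays: Dec 19, 2033 (Mon); Jan 18, 2034 (Wed); Jan 19, 2034 (Thu); Mar 3, 2034 (Fri).
All 4 holidays fall on weekdays, so subtract 4.
Business days: 61 − 4 = 57.

57 working days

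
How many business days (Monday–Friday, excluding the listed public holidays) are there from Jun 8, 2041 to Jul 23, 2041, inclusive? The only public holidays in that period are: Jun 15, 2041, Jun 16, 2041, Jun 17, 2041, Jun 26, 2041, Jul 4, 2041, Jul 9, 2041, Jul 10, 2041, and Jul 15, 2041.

Jun 8, 2041 is a Saturday.
From Jun 8, 2041 to Jul 23, 2041 is 46 days inclusive.
46 = 7 × 6 + 4, so there are 6 full weeks plus 4 extra days.
Each full week contributes 5 weekdays (Mon–Fri): 6 × 5 = 30.
The 4 extra days are Sat, Sun, Mon, Tue — 2 of them qualify.
Total: 30 + 2 = 32.
Holidays: Jun 15, 2041 (Sat); Jun 16, 2041 (Sun); Jun 17, 2041 (Mon); Jun 26, 2041 (Wed); Jul 4, 2041 (Thu); Jul 9, 2041 (Tue); Jul 10, 2041 (Wed); Jul 15, 2041 (Mon).
6 of the 8 holidays fall on weekdays; the rest are weekends and were already excluded.
Business days: 32 − 6 = 26.

26 business days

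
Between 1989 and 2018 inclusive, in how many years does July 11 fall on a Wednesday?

Day of week of July 11 in each year:
1989: Tue, 1990: Wed ✓, 1991: Thu, 1992: Sat, 1993: Sun, 1994: Mon, 1995: Tue, 1996: Thu, 1997: Fri, 1998: Sat, 1999: Sun, 2000: Tue, 2001: Wed ✓, 2002: Thu, 2003: Fri, 2004: Sun, 2005: Mon, 2006: Tue, 2007: Wed ✓, 2008: Fri, 2009: Sat, 2010: Sun, 2011: Mon, 2012: Wed ✓, 2013: Thu, 2014: Fri, 2015: Sat, 2016: Mon, 2017: Tue, 2018: Wed ✓
Wednesdays: 1990, 2001, 2007, 2012, 2018.

5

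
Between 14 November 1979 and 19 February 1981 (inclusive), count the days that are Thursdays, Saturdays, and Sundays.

199

14 November 1979 is a Wednesday.
The range spans 464 days (inclusive of both endpoints).
464 = 7 × 66 + 2, so there are 66 full weeks plus 2 extra days.
Each full week contributes 3 days from the set (Thu, Sat, Sun): 66 × 3 = 198.
The 2 extra days are Wednesday, Thursday — 1 of them qualifies.
Total: 198 + 1 = 199.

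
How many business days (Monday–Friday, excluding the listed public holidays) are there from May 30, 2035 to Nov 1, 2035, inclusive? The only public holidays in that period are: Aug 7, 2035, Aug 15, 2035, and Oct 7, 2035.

110

May 30, 2035 is a Wednesday.
That's 156 days from start to end, counting both.
156 = 7 × 22 + 2, so there are 22 full weeks plus 2 extra days.
Each full week contributes 5 weekdays (Mon–Fri): 22 × 5 = 110.
The 2 extra days are Wed, Thu — 2 of them qualify.
Total: 110 + 2 = 112.
Holidays: Aug 7, 2035 (Tue); Aug 15, 2035 (Wed); Oct 7, 2035 (Sun).
2 of the 3 holidays fall on weekdays; the rest are weekends and were already excluded.
Business days: 112 − 2 = 110.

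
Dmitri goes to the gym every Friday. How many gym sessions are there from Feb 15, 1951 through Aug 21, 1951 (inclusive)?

Feb 15, 1951 is a Thursday.
The range spans 188 days (inclusive of both endpoints).
188 = 7 × 26 + 6, so there are 26 full weeks plus 6 extra days.
Each full week contributes one Friday: 26 so far.
The 6 extra days are Thu, Fri, Sat, Sun, Mon, Tue — 1 of them qualifies.
Total: 26 + 1 = 27.

27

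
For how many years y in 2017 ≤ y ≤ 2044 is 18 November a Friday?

4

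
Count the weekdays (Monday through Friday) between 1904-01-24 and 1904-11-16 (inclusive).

213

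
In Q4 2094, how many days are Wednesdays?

1 October 2094 is a Friday.
From 1 October 2094 to 31 December 2094 is 92 days inclusive.
92 = 7 × 13 + 1, so there are 13 full weeks plus 1 extra day.
Each full week contributes one Wednesday: 13 so far.
The 1 extra day is Fri — none qualify.
Total: 13 + 0 = 13.

13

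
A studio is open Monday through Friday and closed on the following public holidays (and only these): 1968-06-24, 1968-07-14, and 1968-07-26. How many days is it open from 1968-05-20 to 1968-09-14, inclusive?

83

1968-05-20 is a Monday.
The range spans 118 days (inclusive of both endpoints).
118 = 7 × 16 + 6, so there are 16 full weeks plus 6 extra days.
Each full week contributes 5 weekdays (Mon–Fri): 16 × 5 = 80.
The 6 extra days are Mon, Tue, Wed, Thu, Fri, Sat — 5 of them qualify.
Total: 80 + 5 = 85.
Holidays: 1968-06-24 (Mon); 1968-07-14 (Sun); 1968-07-26 (Fri).
2 of the 3 holidays fall on weekdays; the rest are weekends and were already excluded.
Business days: 85 − 2 = 83.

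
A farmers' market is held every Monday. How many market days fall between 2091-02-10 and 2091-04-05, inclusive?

2091-02-10 is a Saturday.
From 2091-02-10 to 2091-04-05 is 55 days inclusive.
55 = 7 × 7 + 6, so there are 7 full weeks plus 6 extra days.
Each full week contributes one Monday: 7 so far.
The 6 extra days are Saturday, Sunday, Monday, Tuesday, Wednesday, Thursday — 1 of them qualifies.
Total: 7 + 1 = 8.

8 Mondays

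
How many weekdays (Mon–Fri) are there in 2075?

261 weekdays

January 1, 2075 is a Tuesday.
The range spans 365 days (inclusive of both endpoints).
365 = 7 × 52 + 1, so there are 52 full weeks plus 1 extra day.
Each full week contributes 5 weekdays (Mon–Fri): 52 × 5 = 260.
The 1 extra day is Tue — 1 of them qualifies.
Total: 260 + 1 = 261.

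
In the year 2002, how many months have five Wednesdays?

4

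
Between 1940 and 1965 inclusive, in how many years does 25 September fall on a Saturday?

4

Day of week of September 25 in each year:
1940: Wed, 1941: Thu, 1942: Fri, 1943: Sat ✓, 1944: Mon, 1945: Tue, 1946: Wed, 1947: Thu, 1948: Sat ✓, 1949: Sun, 1950: Mon, 1951: Tue, 1952: Thu, 1953: Fri, 1954: Sat ✓, 1955: Sun, 1956: Tue, 1957: Wed, 1958: Thu, 1959: Fri, 1960: Sun, 1961: Mon, 1962: Tue, 1963: Wed, 1964: Fri, 1965: Sat ✓
Saturdays: 1943, 1948, 1954, 1965.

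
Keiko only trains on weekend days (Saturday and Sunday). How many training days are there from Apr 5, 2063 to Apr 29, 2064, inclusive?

112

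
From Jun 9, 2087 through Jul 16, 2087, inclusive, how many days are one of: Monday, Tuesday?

12

Jun 9, 2087 is a Monday.
The range spans 38 days (inclusive of both endpoints).
38 = 7 × 5 + 3, so there are 5 full weeks plus 3 extra days.
Each full week contributes 2 days from the set (Mon, Tue): 5 × 2 = 10.
The 3 extra days are Mon, Tue, Wed — 2 of them qualify.
Total: 10 + 2 = 12.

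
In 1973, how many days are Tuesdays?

52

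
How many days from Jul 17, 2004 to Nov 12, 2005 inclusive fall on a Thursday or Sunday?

Jul 17, 2004 is a Saturday.
The range spans 484 days (inclusive of both endpoints).
484 = 7 × 69 + 1, so there are 69 full weeks plus 1 extra day.
Each full week contributes 2 days from the set (Thu, Sun): 69 × 2 = 138.
The 1 extra day is Sat — none qualify.
Total: 138 + 0 = 138.

138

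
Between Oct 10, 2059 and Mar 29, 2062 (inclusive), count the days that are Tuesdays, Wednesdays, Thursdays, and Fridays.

Oct 10, 2059 is a Friday.
From Oct 10, 2059 to Mar 29, 2062 is 902 days inclusive.
902 = 7 × 128 + 6, so there are 128 full weeks plus 6 extra days.
Each full week contributes 4 days from the set (Tue, Wed, Thu, Fri): 128 × 4 = 512.
The 6 extra days are Fri, Sat, Sun, Mon, Tue, Wed — 3 of them qualify.
Total: 512 + 3 = 515.

515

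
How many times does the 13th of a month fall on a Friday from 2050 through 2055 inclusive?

Friday-the-13ths by year:
2050: May
2051: Jan, Oct
2052: Sep, Dec
2053: Jun
2054: Feb, Mar, Nov
2055: Aug

10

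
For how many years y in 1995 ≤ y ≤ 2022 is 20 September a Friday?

4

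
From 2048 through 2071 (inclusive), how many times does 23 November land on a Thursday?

3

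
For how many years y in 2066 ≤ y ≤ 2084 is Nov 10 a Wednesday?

3

Day of week of November 10 in each year:
2066: Wed ✓, 2067: Thu, 2068: Sat, 2069: Sun, 2070: Mon, 2071: Tue, 2072: Thu, 2073: Fri, 2074: Sat, 2075: Sun, 2076: Tue, 2077: Wed ✓, 2078: Thu, 2079: Fri, 2080: Sun, 2081: Mon, 2082: Tue, 2083: Wed ✓, 2084: Fri
Wednesdays: 2066, 2077, 2083.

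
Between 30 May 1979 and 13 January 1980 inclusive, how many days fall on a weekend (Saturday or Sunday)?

66

30 May 1979 is a Wednesday.
The range spans 229 days (inclusive of both endpoints).
229 = 7 × 32 + 5, so there are 32 full weeks plus 5 extra days.
Each full week contributes 2 weekend days (Sat, Sun): 32 × 2 = 64.
The 5 extra days are Wednesday, Thursday, Friday, Saturday, Sunday — 2 of them qualify.
Total: 64 + 2 = 66.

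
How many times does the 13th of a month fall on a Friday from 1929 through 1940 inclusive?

21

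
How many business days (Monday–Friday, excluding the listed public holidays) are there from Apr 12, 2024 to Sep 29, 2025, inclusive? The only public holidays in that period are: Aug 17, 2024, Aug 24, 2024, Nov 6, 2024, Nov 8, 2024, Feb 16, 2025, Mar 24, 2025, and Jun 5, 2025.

Apr 12, 2024 is a Friday.
The range spans 536 days (inclusive of both endpoints).
536 = 7 × 76 + 4, so there are 76 full weeks plus 4 extra days.
Each full week contributes 5 weekdays (Mon–Fri): 76 × 5 = 380.
The 4 extra days are Friday, Saturday, Sunday, Monday — 2 of them qualify.
Total: 380 + 2 = 382.
Holidays: Aug 17, 2024 (Sat); Aug 24, 2024 (Sat); Nov 6, 2024 (Wed); Nov 8, 2024 (Fri); Feb 16, 2025 (Sun); Mar 24, 2025 (Mon); Jun 5, 2025 (Thu).
4 of the 7 holidays fall on weekdays; the rest are weekends and were already excluded.
Business days: 382 − 4 = 378.

378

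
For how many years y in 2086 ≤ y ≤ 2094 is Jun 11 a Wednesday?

2

Day of week of June 11 in each year:
2086: Tue, 2087: Wed ✓, 2088: Fri, 2089: Sat, 2090: Sun, 2091: Mon, 2092: Wed ✓, 2093: Thu, 2094: Fri
Wednesdays: 2087, 2092.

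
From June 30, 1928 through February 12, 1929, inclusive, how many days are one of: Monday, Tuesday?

June 30, 1928 is a Saturday.
The range spans 228 days (inclusive of both endpoints).
228 = 7 × 32 + 4, so there are 32 full weeks plus 4 extra days.
Each full week contributes 2 days from the set (Mon, Tue): 32 × 2 = 64.
The 4 extra days are Saturday, Sunday, Monday, Tuesday — 2 of them qualify.
Total: 64 + 2 = 66.

66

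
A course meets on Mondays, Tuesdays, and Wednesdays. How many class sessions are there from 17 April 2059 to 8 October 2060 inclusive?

231

17 April 2059 is a Thursday.
That's 541 days from start to end, counting both.
541 = 7 × 77 + 2, so there are 77 full weeks plus 2 extra days.
Each full week contributes 3 days from the set (Mon, Tue, Wed): 77 × 3 = 231.
The 2 extra days are Thursday, Friday — none qualify.
Total: 231 + 0 = 231.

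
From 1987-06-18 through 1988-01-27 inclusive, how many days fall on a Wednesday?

32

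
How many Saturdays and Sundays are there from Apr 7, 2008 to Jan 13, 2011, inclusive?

288

Apr 7, 2008 is a Monday.
From Apr 7, 2008 to Jan 13, 2011 is 1012 days inclusive.
1012 = 7 × 144 + 4, so there are 144 full weeks plus 4 extra days.
Each full week contributes 2 weekend days (Sat, Sun): 144 × 2 = 288.
The 4 extra days are Monday, Tuesday, Wednesday, Thursday — none qualify.
Total: 288 + 0 = 288.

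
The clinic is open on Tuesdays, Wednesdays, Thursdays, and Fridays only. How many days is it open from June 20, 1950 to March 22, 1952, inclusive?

June 20, 1950 is a Tuesday.
The range spans 642 days (inclusive of both endpoints).
642 = 7 × 91 + 5, so there are 91 full weeks plus 5 extra days.
Each full week contributes 4 days from the set (Tue, Wed, Thu, Fri): 91 × 4 = 364.
The 5 extra days are Tuesday, Wednesday, Thursday, Friday, Saturday — 4 of them qualify.
Total: 364 + 4 = 368.

368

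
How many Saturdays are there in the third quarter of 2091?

13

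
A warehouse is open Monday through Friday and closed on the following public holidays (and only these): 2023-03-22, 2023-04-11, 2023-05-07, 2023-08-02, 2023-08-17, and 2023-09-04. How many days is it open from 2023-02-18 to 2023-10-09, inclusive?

2023-02-18 is a Saturday.
From 2023-02-18 to 2023-10-09 is 234 days inclusive.
234 = 7 × 33 + 3, so there are 33 full weeks plus 3 extra days.
Each full week contributes 5 weekdays (Mon–Fri): 33 × 5 = 165.
The 3 extra days are Saturday, Sunday, Monday — 1 of them qualifies.
Total: 165 + 1 = 166.
Holidays: 2023-03-22 (Wed); 2023-04-11 (Tue); 2023-05-07 (Sun); 2023-08-02 (Wed); 2023-08-17 (Thu); 2023-09-04 (Mon).
5 of the 6 holidays fall on weekdays; the rest are weekends and were already excluded.
Business days: 166 − 5 = 161.

161 business days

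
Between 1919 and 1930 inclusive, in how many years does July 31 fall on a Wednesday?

1

Day of week of July 31 in each year:
1919: Thu, 1920: Sat, 1921: Sun, 1922: Mon, 1923: Tue, 1924: Thu, 1925: Fri, 1926: Sat, 1927: Sun, 1928: Tue, 1929: Wed ✓, 1930: Thu
Wednesdays: 1929.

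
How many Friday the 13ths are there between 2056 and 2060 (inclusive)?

8

Friday-the-13ths by year:
2056: Oct
2057: Apr, Jul
2058: Sep, Dec
2059: Jun
2060: Feb, Aug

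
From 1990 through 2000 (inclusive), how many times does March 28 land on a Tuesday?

Day of week of March 28 in each year:
1990: Wed, 1991: Thu, 1992: Sat, 1993: Sun, 1994: Mon, 1995: Tue ✓, 1996: Thu, 1997: Fri, 1998: Sat, 1999: Sun, 2000: Tue ✓
Tuesdays: 1995, 2000.

2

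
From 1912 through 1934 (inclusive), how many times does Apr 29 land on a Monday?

3

Day of week of April 29 in each year:
1912: Mon ✓, 1913: Tue, 1914: Wed, 1915: Thu, 1916: Sat, 1917: Sun, 1918: Mon ✓, 1919: Tue, 1920: Thu, 1921: Fri, 1922: Sat, 1923: Sun, 1924: Tue, 1925: Wed, 1926: Thu, 1927: Fri, 1928: Sun, 1929: Mon ✓, 1930: Tue, 1931: Wed, 1932: Fri, 1933: Sat, 1934: Sun
Mondays: 1912, 1918, 1929.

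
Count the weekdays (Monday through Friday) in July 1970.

23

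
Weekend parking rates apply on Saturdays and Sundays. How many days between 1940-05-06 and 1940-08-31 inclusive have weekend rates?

33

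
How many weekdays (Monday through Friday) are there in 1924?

262 weekdays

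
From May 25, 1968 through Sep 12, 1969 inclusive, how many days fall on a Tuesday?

68

May 25, 1968 is a Saturday.
The range spans 476 days (inclusive of both endpoints).
476 = 7 × 68, so the span is exactly 68 full weeks.
Each full week contributes one Tuesday: 68 so far.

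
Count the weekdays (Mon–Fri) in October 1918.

1918-10-01 is a Tuesday.
The range spans 31 days (inclusive of both endpoints).
31 = 7 × 4 + 3, so there are 4 full weeks plus 3 extra days.
Each full week contributes 5 weekdays (Mon–Fri): 4 × 5 = 20.
The 3 extra days are Tuesday, Wednesday, Thursday — 3 of them qualify.
Total: 20 + 3 = 23.

23 weekdays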